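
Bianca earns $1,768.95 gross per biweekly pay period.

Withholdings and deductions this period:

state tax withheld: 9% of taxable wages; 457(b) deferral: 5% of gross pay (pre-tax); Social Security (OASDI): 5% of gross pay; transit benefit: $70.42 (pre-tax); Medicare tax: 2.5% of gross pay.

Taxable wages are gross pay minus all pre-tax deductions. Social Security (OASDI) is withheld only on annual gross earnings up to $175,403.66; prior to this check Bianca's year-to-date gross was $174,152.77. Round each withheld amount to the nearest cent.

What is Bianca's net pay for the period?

Transit benefit: $70.42
457(b) deferral: $1,768.95 × 0.05 = $88.45
Pre-tax total = $70.42 + $88.45 = $158.87
Taxable wages = $1,768.95 − $158.87 = $1,610.08
State tax withheld: $1,610.08 × 0.09 = $144.91
Social Security (OASDI): only $175,403.66 − $174,152.77 = $1,250.89 of this check is subject → $1,250.89 × 0.05 = $62.54
Medicare tax: $1,768.95 × 0.025 = $44.22
Total deductions = $70.42 + $88.45 + $144.91 + $62.54 + $44.22 = $410.54
Net pay = $1,768.95 − $410.54 = $1,358.41

$1,358.41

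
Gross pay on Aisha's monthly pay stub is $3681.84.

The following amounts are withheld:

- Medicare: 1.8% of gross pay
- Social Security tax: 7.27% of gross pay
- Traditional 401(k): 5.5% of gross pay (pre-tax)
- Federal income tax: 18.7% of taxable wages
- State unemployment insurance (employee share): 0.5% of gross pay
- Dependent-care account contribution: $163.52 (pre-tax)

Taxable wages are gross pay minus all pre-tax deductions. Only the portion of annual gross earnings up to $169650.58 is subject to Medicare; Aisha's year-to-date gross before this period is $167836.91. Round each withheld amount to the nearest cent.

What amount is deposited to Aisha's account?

Dependent-care account contribution: $163.52
Traditional 401(k): $3681.84 × 0.055 = $202.50
Pre-tax total = $163.52 + $202.50 = $366.02
Taxable wages = $3681.84 − $366.02 = $3315.82
Federal income tax: $3315.82 × 0.187 = $620.06
Medicare: only $169650.58 − $167836.91 = $1813.67 of this check is subject → $1813.67 × 0.018 = $32.65
State unemployment insurance (employee share): $3681.84 × 0.005 = $18.41
Social Security tax: $3681.84 × 0.0727 = $267.67
Total deductions = $163.52 + $202.50 + $620.06 + $32.65 + $18.41 + $267.67 = $1304.81
Net pay = $3681.84 − $1304.81 = $2377.03

$2377.03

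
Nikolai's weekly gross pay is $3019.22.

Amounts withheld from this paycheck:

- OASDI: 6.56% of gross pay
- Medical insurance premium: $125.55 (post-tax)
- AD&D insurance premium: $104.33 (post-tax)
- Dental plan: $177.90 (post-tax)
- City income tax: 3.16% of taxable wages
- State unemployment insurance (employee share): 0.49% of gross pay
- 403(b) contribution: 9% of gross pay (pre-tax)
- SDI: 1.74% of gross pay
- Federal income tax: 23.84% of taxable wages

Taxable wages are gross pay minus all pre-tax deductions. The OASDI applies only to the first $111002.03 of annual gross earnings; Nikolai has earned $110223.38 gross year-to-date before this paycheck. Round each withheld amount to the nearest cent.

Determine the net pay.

$1479.49

403(b) contribution: $3019.22 × 0.09 = $271.73
Taxable wages = $3019.22 − $271.73 = $2747.49
City income tax: $2747.49 × 0.0316 = $86.82
Federal income tax: $2747.49 × 0.2384 = $655.00
OASDI: only $111002.03 − $110223.38 = $778.65 of this check is subject → $778.65 × 0.0656 = $51.08
SDI: $3019.22 × 0.0174 = $52.53
State unemployment insurance (employee share): $3019.22 × 0.0049 = $14.79
AD&D insurance premium: $104.33
Dental plan: $177.90
Medical insurance premium: $125.55
Total deductions = $271.73 + $86.82 + $655.00 + $51.08 + $52.53 + $14.79 + $104.33 + $177.90 + $125.55 = $1539.73
Net pay = $3019.22 − $1539.73 = $1479.49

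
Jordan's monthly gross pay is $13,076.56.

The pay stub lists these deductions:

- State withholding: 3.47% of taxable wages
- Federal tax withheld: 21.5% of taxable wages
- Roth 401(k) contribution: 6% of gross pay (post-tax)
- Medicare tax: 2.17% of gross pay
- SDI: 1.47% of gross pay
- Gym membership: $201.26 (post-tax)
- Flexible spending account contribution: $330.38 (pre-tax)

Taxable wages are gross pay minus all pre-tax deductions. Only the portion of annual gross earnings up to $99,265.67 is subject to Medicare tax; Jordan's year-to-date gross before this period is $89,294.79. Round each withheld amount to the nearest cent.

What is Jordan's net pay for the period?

Flexible spending account contribution: $330.38
Taxable wages = $13,076.56 − $330.38 = $12,746.18
Federal tax withheld: $12,746.18 × 0.215 = $2,740.43
State withholding: $12,746.18 × 0.0347 = $442.29
SDI: $13,076.56 × 0.0147 = $192.23
Medicare tax: only $99,265.67 − $89,294.79 = $9,970.88 of this check is subject → $9,970.88 × 0.0217 = $216.37
Gym membership: $201.26
Roth 401(k) contribution: $13,076.56 × 0.06 = $784.59
Total deductions = $330.38 + $2,740.43 + $442.29 + $192.23 + $216.37 + $201.26 + $784.59 = $4,907.55
Net pay = $13,076.56 − $4,907.55 = $8,169.01

$8,169.01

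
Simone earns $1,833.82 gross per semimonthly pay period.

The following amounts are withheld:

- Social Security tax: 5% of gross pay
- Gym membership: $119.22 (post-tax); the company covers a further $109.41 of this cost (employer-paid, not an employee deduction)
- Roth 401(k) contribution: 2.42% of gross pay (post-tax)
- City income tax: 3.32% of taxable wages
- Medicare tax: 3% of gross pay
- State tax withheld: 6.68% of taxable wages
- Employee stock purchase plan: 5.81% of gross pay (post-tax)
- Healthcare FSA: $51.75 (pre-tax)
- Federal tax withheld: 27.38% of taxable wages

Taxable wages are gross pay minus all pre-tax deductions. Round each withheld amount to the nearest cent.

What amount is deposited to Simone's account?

Healthcare FSA: $51.75
Taxable wages = $1,833.82 − $51.75 = $1,782.07
State tax withheld: $1,782.07 × 0.0668 = $119.04
Federal tax withheld: $1,782.07 × 0.2738 = $487.93
City income tax: $1,782.07 × 0.0332 = $59.16
Social Security tax: $1,833.82 × 0.05 = $91.69
Medicare tax: $1,833.82 × 0.03 = $55.01
Roth 401(k) contribution: $1,833.82 × 0.0242 = $44.38
Employee stock purchase plan: $1,833.82 × 0.0581 = $106.54
Gym membership: $119.22
(Employer's $109.41 toward gym membership is not withheld from the employee.)
Total deductions = $51.75 + $119.04 + $487.93 + $59.16 + $91.69 + $55.01 + $44.38 + $106.54 + $119.22 = $1,134.72
Net pay = $1,833.82 − $1,134.72 = $699.10

$699.10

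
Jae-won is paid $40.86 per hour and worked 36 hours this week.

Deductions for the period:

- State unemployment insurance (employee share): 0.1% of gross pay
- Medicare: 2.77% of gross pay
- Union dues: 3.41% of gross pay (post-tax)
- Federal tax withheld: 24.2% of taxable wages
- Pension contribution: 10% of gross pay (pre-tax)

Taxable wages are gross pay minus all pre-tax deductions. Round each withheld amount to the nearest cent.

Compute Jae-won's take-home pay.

$911.11

Gross pay: 36 × $40.86 = $1,470.96
Pension contribution: $1,470.96 × 0.1 = $147.10
Taxable wages = $1,470.96 − $147.10 = $1,323.86
Federal tax withheld: $1,323.86 × 0.242 = $320.37
State unemployment insurance (employee share): $1,470.96 × 0.001 = $1.47
Medicare: $1,470.96 × 0.0277 = $40.75
Union dues: $1,470.96 × 0.0341 = $50.16
Total deductions = $147.10 + $320.37 + $1.47 + $40.75 + $50.16 = $559.85
Net pay = $1,470.96 − $559.85 = $911.11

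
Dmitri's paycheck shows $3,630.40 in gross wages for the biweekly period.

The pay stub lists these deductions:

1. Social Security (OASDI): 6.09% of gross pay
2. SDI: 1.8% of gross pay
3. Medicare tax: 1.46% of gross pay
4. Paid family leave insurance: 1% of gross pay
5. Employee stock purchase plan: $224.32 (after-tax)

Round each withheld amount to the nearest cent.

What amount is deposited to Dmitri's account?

SDI: $3,630.40 × 0.018 = $65.35
Social Security (OASDI): $3,630.40 × 0.0609 = $221.09
Medicare tax: $3,630.40 × 0.0146 = $53.00
Paid family leave insurance: $3,630.40 × 0.01 = $36.30
Employee stock purchase plan: $224.32
Total deductions = $65.35 + $221.09 + $53.00 + $36.30 + $224.32 = $600.06
Net pay = $3,630.40 − $600.06 = $3,030.34

$3,030.34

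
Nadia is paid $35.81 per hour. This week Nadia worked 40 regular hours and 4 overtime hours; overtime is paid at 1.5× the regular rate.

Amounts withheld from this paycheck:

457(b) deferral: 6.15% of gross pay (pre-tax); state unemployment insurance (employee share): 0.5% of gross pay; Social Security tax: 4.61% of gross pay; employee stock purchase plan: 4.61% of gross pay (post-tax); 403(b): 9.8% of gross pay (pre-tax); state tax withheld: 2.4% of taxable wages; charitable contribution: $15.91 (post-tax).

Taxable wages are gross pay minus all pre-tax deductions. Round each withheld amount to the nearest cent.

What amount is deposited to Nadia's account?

Regular pay: 40 × $35.81 = $1,432.40
Overtime pay: 4 × $35.81 × 1.5 = $214.86
Gross pay = $1,432.40 + $214.86 = $1,647.26
457(b) deferral: $1,647.26 × 0.0615 = $101.31
403(b): $1,647.26 × 0.098 = $161.43
Pre-tax total = $101.31 + $161.43 = $262.74
Taxable wages = $1,647.26 − $262.74 = $1,384.52
State tax withheld: $1,384.52 × 0.024 = $33.23
State unemployment insurance (employee share): $1,647.26 × 0.005 = $8.24
Social Security tax: $1,647.26 × 0.0461 = $75.94
Employee stock purchase plan: $1,647.26 × 0.0461 = $75.94
Charitable contribution: $15.91
Total deductions = $101.31 + $161.43 + $33.23 + $8.24 + $75.94 + $75.94 + $15.91 = $472.00
Net pay = $1,647.26 − $472.00 = $1,175.26

$1,175.26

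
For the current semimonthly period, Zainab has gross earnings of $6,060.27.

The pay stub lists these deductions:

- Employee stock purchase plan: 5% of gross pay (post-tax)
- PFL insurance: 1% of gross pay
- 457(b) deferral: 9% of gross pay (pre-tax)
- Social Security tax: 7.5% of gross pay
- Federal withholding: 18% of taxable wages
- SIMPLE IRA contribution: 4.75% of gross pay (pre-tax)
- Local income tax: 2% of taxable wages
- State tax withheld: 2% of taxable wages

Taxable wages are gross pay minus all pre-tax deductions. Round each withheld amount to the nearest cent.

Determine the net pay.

$3,258.92

SIMPLE IRA contribution: $6,060.27 × 0.0475 = $287.86
457(b) deferral: $6,060.27 × 0.09 = $545.42
Pre-tax total = $287.86 + $545.42 = $833.28
Taxable wages = $6,060.27 − $833.28 = $5,226.99
State tax withheld: $5,226.99 × 0.02 = $104.54
Local income tax: $5,226.99 × 0.02 = $104.54
Federal withholding: $5,226.99 × 0.18 = $940.86
Social Security tax: $6,060.27 × 0.075 = $454.52
PFL insurance: $6,060.27 × 0.01 = $60.60
Employee stock purchase plan: $6,060.27 × 0.05 = $303.01
Total deductions = $287.86 + $545.42 + $104.54 + $104.54 + $940.86 + $454.52 + $60.60 + $303.01 = $2,801.35
Net pay = $6,060.27 − $2,801.35 = $3,258.92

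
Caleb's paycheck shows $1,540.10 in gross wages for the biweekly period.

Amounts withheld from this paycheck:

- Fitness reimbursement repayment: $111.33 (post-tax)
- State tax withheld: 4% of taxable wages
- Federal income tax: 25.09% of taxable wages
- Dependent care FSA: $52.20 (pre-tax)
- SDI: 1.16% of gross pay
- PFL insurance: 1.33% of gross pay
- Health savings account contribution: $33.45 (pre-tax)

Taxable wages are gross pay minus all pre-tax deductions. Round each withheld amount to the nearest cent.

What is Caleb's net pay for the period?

Dependent care FSA: $52.20
Health savings account contribution: $33.45
Pre-tax total = $52.20 + $33.45 = $85.65
Taxable wages = $1,540.10 − $85.65 = $1,454.45
Federal income tax: $1,454.45 × 0.2509 = $364.92
State tax withheld: $1,454.45 × 0.04 = $58.18
PFL insurance: $1,540.10 × 0.0133 = $20.48
SDI: $1,540.10 × 0.0116 = $17.87
Fitness reimbursement repayment: $111.33
Total deductions = $52.20 + $33.45 + $364.92 + $58.18 + $20.48 + $17.87 + $111.33 = $658.43
Net pay = $1,540.10 − $658.43 = $881.67

$881.67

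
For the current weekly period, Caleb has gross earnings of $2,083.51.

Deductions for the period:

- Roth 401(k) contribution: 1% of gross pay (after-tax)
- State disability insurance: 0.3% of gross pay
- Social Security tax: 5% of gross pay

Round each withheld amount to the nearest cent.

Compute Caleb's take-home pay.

$1,952.24

Social Security tax: $2,083.51 × 0.05 = $104.18
State disability insurance: $2,083.51 × 0.003 = $6.25
Roth 401(k) contribution: $2,083.51 × 0.01 = $20.84
Total deductions = $104.18 + $6.25 + $20.84 = $131.27
Net pay = $2,083.51 − $131.27 = $1,952.24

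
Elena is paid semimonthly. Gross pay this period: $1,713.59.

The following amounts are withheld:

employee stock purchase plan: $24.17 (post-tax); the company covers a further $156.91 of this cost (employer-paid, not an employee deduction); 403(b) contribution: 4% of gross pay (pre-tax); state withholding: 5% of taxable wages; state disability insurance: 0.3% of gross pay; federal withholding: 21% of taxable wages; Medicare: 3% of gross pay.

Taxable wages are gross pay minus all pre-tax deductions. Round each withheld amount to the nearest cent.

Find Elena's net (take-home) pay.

$1,136.62

403(b) contribution: $1,713.59 × 0.04 = $68.54
Taxable wages = $1,713.59 − $68.54 = $1,645.05
Federal withholding: $1,645.05 × 0.21 = $345.46
State withholding: $1,645.05 × 0.05 = $82.25
Medicare: $1,713.59 × 0.03 = $51.41
State disability insurance: $1,713.59 × 0.003 = $5.14
Employee stock purchase plan: $24.17
(Employer's $156.91 toward employee stock purchase plan is not withheld from the employee.)
Total deductions = $68.54 + $345.46 + $82.25 + $51.41 + $5.14 + $24.17 = $576.97
Net pay = $1,713.59 − $576.97 = $1,136.62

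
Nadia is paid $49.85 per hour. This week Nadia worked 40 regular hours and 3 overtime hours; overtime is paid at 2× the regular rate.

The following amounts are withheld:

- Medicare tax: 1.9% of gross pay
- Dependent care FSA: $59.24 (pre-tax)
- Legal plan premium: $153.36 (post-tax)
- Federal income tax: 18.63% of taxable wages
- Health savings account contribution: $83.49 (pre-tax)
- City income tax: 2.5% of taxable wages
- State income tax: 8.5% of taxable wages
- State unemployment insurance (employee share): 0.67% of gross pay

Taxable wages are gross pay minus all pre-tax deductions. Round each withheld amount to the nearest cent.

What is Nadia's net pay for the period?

Regular pay: 40 × $49.85 = $1994.00
Overtime pay: 3 × $49.85 × 2 = $299.10
Gross pay = $1994.00 + $299.10 = $2293.10
Dependent care FSA: $59.24
Health savings account contribution: $83.49
Pre-tax total = $59.24 + $83.49 = $142.73
Taxable wages = $2293.10 − $142.73 = $2150.37
Federal income tax: $2150.37 × 0.1863 = $400.61
City income tax: $2150.37 × 0.025 = $53.76
State income tax: $2150.37 × 0.085 = $182.78
Medicare tax: $2293.10 × 0.019 = $43.57
State unemployment insurance (employee share): $2293.10 × 0.0067 = $15.36
Legal plan premium: $153.36
Total deductions = $59.24 + $83.49 + $400.61 + $53.76 + $182.78 + $43.57 + $15.36 + $153.36 = $992.17
Net pay = $2293.10 − $992.17 = $1300.93

$1300.93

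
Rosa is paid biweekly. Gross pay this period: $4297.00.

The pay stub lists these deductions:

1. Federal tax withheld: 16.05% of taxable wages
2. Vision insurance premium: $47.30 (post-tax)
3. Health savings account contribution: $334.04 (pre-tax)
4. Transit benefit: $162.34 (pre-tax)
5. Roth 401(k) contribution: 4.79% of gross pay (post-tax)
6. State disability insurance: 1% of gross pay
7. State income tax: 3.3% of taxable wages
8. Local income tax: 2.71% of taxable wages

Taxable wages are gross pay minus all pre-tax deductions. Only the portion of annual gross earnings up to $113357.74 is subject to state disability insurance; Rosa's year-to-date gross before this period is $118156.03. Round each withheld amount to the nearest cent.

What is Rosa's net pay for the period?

Health savings account contribution: $334.04
Transit benefit: $162.34
Pre-tax total = $334.04 + $162.34 = $496.38
Taxable wages = $4297.00 − $496.38 = $3800.62
Federal tax withheld: $3800.62 × 0.1605 = $610.00
Local income tax: $3800.62 × 0.0271 = $103.00
State income tax: $3800.62 × 0.033 = $125.42
State disability insurance: annual cap $113357.74 already reached (YTD $118156.03), so $0.00
Vision insurance premium: $47.30
Roth 401(k) contribution: $4297.00 × 0.0479 = $205.83
Total deductions = $334.04 + $162.34 + $610.00 + $103.00 + $125.42 + $0.00 + $47.30 + $205.83 = $1587.93
Net pay = $4297.00 − $1587.93 = $2709.07

$2709.07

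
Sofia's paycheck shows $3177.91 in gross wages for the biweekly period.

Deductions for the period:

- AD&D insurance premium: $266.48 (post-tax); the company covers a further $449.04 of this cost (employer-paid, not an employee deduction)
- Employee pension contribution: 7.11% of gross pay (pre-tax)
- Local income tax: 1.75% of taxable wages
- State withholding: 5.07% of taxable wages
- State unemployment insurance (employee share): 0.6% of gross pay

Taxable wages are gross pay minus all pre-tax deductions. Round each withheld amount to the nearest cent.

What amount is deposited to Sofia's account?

Employee pension contribution: $3177.91 × 0.0711 = $225.95
Taxable wages = $3177.91 − $225.95 = $2951.96
State withholding: $2951.96 × 0.0507 = $149.66
Local income tax: $2951.96 × 0.0175 = $51.66
State unemployment insurance (employee share): $3177.91 × 0.006 = $19.07
AD&D insurance premium: $266.48
(Employer's $449.04 toward AD&D insurance premium is not withheld from the employee.)
Total deductions = $225.95 + $149.66 + $51.66 + $19.07 + $266.48 = $712.82
Net pay = $3177.91 − $712.82 = $2465.09

$2465.09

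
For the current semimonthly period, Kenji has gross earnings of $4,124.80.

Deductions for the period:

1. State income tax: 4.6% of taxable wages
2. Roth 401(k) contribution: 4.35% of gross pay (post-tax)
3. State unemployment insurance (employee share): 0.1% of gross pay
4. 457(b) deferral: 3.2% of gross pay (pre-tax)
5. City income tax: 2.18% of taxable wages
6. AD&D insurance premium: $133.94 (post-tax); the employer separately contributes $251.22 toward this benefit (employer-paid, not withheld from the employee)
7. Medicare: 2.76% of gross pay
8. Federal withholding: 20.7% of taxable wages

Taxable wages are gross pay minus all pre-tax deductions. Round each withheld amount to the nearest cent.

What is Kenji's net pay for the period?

$2,464.26

457(b) deferral: $4,124.80 × 0.032 = $131.99
Taxable wages = $4,124.80 − $131.99 = $3,992.81
State income tax: $3,992.81 × 0.046 = $183.67
City income tax: $3,992.81 × 0.0218 = $87.04
Federal withholding: $3,992.81 × 0.207 = $826.51
Medicare: $4,124.80 × 0.0276 = $113.84
State unemployment insurance (employee share): $4,124.80 × 0.001 = $4.12
Roth 401(k) contribution: $4,124.80 × 0.0435 = $179.43
AD&D insurance premium: $133.94
(Employer's $251.22 toward AD&D insurance premium is not withheld from the employee.)
Total deductions = $131.99 + $183.67 + $87.04 + $826.51 + $113.84 + $4.12 + $179.43 + $133.94 = $1,660.54
Net pay = $4,124.80 − $1,660.54 = $2,464.26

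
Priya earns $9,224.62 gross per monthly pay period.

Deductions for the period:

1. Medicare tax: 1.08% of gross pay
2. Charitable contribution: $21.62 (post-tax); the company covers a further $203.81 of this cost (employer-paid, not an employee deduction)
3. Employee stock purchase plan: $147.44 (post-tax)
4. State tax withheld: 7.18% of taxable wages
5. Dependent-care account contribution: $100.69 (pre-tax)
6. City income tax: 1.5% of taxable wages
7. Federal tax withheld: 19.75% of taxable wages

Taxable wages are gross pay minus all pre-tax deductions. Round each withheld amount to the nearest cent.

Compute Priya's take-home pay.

Dependent-care account contribution: $100.69
Taxable wages = $9,224.62 − $100.69 = $9,123.93
Federal tax withheld: $9,123.93 × 0.1975 = $1,801.98
State tax withheld: $9,123.93 × 0.0718 = $655.10
City income tax: $9,123.93 × 0.015 = $136.86
Medicare tax: $9,224.62 × 0.0108 = $99.63
Employee stock purchase plan: $147.44
Charitable contribution: $21.62
(Employer's $203.81 toward charitable contribution is not withheld from the employee.)
Total deductions = $100.69 + $1,801.98 + $655.10 + $136.86 + $99.63 + $147.44 + $21.62 = $2,963.32
Net pay = $9,224.62 − $2,963.32 = $6,261.30

$6,261.30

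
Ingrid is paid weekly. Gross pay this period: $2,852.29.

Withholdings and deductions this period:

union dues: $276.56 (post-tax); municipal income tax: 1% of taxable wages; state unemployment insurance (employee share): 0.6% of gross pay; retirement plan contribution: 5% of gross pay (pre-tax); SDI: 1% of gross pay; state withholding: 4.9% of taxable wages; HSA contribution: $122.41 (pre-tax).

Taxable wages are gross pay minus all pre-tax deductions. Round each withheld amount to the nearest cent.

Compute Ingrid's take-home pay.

Retirement plan contribution: $2,852.29 × 0.05 = $142.61
HSA contribution: $122.41
Pre-tax total = $142.61 + $122.41 = $265.02
Taxable wages = $2,852.29 − $265.02 = $2,587.27
State withholding: $2,587.27 × 0.049 = $126.78
Municipal income tax: $2,587.27 × 0.01 = $25.87
State unemployment insurance (employee share): $2,852.29 × 0.006 = $17.11
SDI: $2,852.29 × 0.01 = $28.52
Union dues: $276.56
Total deductions = $142.61 + $122.41 + $126.78 + $25.87 + $17.11 + $28.52 + $276.56 = $739.86
Net pay = $2,852.29 − $739.86 = $2,112.43

$2,112.43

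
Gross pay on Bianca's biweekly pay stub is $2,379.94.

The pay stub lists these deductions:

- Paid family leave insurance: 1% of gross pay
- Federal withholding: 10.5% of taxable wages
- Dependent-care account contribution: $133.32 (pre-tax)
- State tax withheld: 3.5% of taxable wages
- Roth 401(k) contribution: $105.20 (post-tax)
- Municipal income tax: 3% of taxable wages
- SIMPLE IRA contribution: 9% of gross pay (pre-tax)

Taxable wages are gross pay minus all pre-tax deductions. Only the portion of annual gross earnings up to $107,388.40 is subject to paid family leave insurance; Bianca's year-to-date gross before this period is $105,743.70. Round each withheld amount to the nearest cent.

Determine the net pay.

$1,565.26

Dependent-care account contribution: $133.32
SIMPLE IRA contribution: $2,379.94 × 0.09 = $214.19
Pre-tax total = $133.32 + $214.19 = $347.51
Taxable wages = $2,379.94 − $347.51 = $2,032.43
State tax withheld: $2,032.43 × 0.035 = $71.14
Municipal income tax: $2,032.43 × 0.03 = $60.97
Federal withholding: $2,032.43 × 0.105 = $213.41
Paid family leave insurance: only $107,388.40 − $105,743.70 = $1,644.70 of this check is subject → $1,644.70 × 0.01 = $16.45
Roth 401(k) contribution: $105.20
Total deductions = $133.32 + $214.19 + $71.14 + $60.97 + $213.41 + $16.45 + $105.20 = $814.68
Net pay = $2,379.94 − $814.68 = $1,565.26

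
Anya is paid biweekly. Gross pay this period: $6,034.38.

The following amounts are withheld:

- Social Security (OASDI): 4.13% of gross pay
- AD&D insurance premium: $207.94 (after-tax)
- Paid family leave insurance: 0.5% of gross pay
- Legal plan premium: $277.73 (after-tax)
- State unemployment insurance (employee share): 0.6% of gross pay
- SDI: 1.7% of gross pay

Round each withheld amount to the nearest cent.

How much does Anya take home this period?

$5,130.53

Paid family leave insurance: $6,034.38 × 0.005 = $30.17
Social Security (OASDI): $6,034.38 × 0.0413 = $249.22
State unemployment insurance (employee share): $6,034.38 × 0.006 = $36.21
SDI: $6,034.38 × 0.017 = $102.58
AD&D insurance premium: $207.94
Legal plan premium: $277.73
Total deductions = $30.17 + $249.22 + $36.21 + $102.58 + $207.94 + $277.73 = $903.85
Net pay = $6,034.38 − $903.85 = $5,130.53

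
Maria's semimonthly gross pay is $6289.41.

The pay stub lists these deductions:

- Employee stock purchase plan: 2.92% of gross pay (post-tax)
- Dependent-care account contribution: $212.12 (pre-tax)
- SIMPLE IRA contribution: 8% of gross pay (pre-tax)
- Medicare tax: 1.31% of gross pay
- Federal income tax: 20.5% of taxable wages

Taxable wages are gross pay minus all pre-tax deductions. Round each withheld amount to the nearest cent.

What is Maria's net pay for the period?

$4165.40

Dependent-care account contribution: $212.12
SIMPLE IRA contribution: $6289.41 × 0.08 = $503.15
Pre-tax total = $212.12 + $503.15 = $715.27
Taxable wages = $6289.41 − $715.27 = $5574.14
Federal income tax: $5574.14 × 0.205 = $1142.70
Medicare tax: $6289.41 × 0.0131 = $82.39
Employee stock purchase plan: $6289.41 × 0.0292 = $183.65
Total deductions = $212.12 + $503.15 + $1142.70 + $82.39 + $183.65 = $2124.01
Net pay = $6289.41 − $2124.01 = $4165.40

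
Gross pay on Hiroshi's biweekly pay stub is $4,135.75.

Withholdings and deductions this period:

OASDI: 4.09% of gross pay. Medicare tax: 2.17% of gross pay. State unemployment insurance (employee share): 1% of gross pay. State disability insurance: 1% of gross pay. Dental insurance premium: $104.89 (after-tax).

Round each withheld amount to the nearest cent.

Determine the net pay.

OASDI: $4,135.75 × 0.0409 = $169.15
State unemployment insurance (employee share): $4,135.75 × 0.01 = $41.36
State disability insurance: $4,135.75 × 0.01 = $41.36
Medicare tax: $4,135.75 × 0.0217 = $89.75
Dental insurance premium: $104.89
Total deductions = $169.15 + $41.36 + $41.36 + $89.75 + $104.89 = $446.51
Net pay = $4,135.75 − $446.51 = $3,689.24

$3,689.24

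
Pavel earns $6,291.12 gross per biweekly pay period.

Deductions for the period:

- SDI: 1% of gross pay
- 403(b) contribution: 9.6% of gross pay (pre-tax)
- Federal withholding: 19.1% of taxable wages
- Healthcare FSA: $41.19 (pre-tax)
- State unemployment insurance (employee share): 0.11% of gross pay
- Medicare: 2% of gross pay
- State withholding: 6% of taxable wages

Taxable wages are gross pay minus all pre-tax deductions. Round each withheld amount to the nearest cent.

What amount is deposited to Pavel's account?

Healthcare FSA: $41.19
403(b) contribution: $6,291.12 × 0.096 = $603.95
Pre-tax total = $41.19 + $603.95 = $645.14
Taxable wages = $6,291.12 − $645.14 = $5,645.98
State withholding: $5,645.98 × 0.06 = $338.76
Federal withholding: $5,645.98 × 0.191 = $1,078.38
State unemployment insurance (employee share): $6,291.12 × 0.0011 = $6.92
Medicare: $6,291.12 × 0.02 = $125.82
SDI: $6,291.12 × 0.01 = $62.91
Total deductions = $41.19 + $603.95 + $338.76 + $1,078.38 + $6.92 + $125.82 + $62.91 = $2,257.93
Net pay = $6,291.12 − $2,257.93 = $4,033.19

$4,033.19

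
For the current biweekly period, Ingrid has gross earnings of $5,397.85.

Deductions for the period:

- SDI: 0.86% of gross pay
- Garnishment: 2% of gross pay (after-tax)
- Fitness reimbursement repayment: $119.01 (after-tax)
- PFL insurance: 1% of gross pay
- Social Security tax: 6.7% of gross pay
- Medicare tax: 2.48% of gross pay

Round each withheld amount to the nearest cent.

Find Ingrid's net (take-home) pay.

$4,574.95

Medicare tax: $5,397.85 × 0.0248 = $133.87
SDI: $5,397.85 × 0.0086 = $46.42
Social Security tax: $5,397.85 × 0.067 = $361.66
PFL insurance: $5,397.85 × 0.01 = $53.98
Fitness reimbursement repayment: $119.01
Garnishment: $5,397.85 × 0.02 = $107.96
Total deductions = $133.87 + $46.42 + $361.66 + $53.98 + $119.01 + $107.96 = $822.90
Net pay = $5,397.85 − $822.90 = $4,574.95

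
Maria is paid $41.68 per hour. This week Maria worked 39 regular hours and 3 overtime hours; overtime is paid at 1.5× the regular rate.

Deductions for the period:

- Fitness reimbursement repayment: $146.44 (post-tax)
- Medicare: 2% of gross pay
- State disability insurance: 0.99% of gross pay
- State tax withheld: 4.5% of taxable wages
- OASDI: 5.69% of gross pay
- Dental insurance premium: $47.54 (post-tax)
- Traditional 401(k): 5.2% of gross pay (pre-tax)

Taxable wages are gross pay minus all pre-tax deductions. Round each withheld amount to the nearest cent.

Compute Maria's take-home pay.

$1,290.10

Regular pay: 39 × $41.68 = $1,625.52
Overtime pay: 3 × $41.68 × 1.5 = $187.56
Gross pay = $1,625.52 + $187.56 = $1,813.08
Traditional 401(k): $1,813.08 × 0.052 = $94.28
Taxable wages = $1,813.08 − $94.28 = $1,718.80
State tax withheld: $1,718.80 × 0.045 = $77.35
State disability insurance: $1,813.08 × 0.0099 = $17.95
OASDI: $1,813.08 × 0.0569 = $103.16
Medicare: $1,813.08 × 0.02 = $36.26
Dental insurance premium: $47.54
Fitness reimbursement repayment: $146.44
Total deductions = $94.28 + $77.35 + $17.95 + $103.16 + $36.26 + $47.54 + $146.44 = $522.98
Net pay = $1,813.08 − $522.98 = $1,290.10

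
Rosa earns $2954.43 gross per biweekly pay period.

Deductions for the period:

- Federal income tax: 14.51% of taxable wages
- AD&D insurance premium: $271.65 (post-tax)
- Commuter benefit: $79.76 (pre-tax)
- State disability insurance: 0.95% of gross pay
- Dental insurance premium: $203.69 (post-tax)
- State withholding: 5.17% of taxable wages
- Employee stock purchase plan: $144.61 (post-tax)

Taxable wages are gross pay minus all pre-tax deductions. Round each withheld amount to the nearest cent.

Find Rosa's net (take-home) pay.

$1660.92

Commuter benefit: $79.76
Taxable wages = $2954.43 − $79.76 = $2874.67
Federal income tax: $2874.67 × 0.1451 = $417.11
State withholding: $2874.67 × 0.0517 = $148.62
State disability insurance: $2954.43 × 0.0095 = $28.07
AD&D insurance premium: $271.65
Employee stock purchase plan: $144.61
Dental insurance premium: $203.69
Total deductions = $79.76 + $417.11 + $148.62 + $28.07 + $271.65 + $144.61 + $203.69 = $1293.51
Net pay = $2954.43 − $1293.51 = $1660.92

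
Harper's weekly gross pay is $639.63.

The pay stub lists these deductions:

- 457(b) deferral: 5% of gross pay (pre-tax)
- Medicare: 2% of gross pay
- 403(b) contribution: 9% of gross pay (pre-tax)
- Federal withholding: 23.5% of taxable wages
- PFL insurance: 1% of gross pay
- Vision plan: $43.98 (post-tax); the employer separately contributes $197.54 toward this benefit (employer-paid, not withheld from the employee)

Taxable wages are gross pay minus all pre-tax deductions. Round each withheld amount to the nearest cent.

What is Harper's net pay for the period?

457(b) deferral: $639.63 × 0.05 = $31.98
403(b) contribution: $639.63 × 0.09 = $57.57
Pre-tax total = $31.98 + $57.57 = $89.55
Taxable wages = $639.63 − $89.55 = $550.08
Federal withholding: $550.08 × 0.235 = $129.27
Medicare: $639.63 × 0.02 = $12.79
PFL insurance: $639.63 × 0.01 = $6.40
Vision plan: $43.98
(Employer's $197.54 toward vision plan is not withheld from the employee.)
Total deductions = $31.98 + $57.57 + $129.27 + $12.79 + $6.40 + $43.98 = $281.99
Net pay = $639.63 − $281.99 = $357.64

$357.64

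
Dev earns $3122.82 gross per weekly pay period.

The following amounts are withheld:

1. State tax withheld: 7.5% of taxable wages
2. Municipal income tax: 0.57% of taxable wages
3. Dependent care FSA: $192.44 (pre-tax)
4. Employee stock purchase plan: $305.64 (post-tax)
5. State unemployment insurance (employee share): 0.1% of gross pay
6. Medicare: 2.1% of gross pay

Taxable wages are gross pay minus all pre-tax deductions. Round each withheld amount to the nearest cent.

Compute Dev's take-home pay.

Dependent care FSA: $192.44
Taxable wages = $3122.82 − $192.44 = $2930.38
Municipal income tax: $2930.38 × 0.0057 = $16.70
State tax withheld: $2930.38 × 0.075 = $219.78
State unemployment insurance (employee share): $3122.82 × 0.001 = $3.12
Medicare: $3122.82 × 0.021 = $65.58
Employee stock purchase plan: $305.64
Total deductions = $192.44 + $16.70 + $219.78 + $3.12 + $65.58 + $305.64 = $803.26
Net pay = $3122.82 − $803.26 = $2319.56

$2319.56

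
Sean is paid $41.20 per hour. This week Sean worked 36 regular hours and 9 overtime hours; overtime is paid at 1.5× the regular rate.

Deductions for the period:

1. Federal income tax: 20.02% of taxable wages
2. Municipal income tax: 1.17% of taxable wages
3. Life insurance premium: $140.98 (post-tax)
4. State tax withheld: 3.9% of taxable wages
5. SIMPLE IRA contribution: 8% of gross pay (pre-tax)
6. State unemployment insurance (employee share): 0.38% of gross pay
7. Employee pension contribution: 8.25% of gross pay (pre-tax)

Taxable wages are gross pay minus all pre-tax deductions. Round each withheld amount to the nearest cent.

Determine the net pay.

$1,130.74

Regular pay: 36 × $41.20 = $1,483.20
Overtime pay: 9 × $41.20 × 1.5 = $556.20
Gross pay = $1,483.20 + $556.20 = $2,039.40
Employee pension contribution: $2,039.40 × 0.0825 = $168.25
SIMPLE IRA contribution: $2,039.40 × 0.08 = $163.15
Pre-tax total = $168.25 + $163.15 = $331.40
Taxable wages = $2,039.40 − $331.40 = $1,708.00
State tax withheld: $1,708.00 × 0.039 = $66.61
Federal income tax: $1,708.00 × 0.2002 = $341.94
Municipal income tax: $1,708.00 × 0.0117 = $19.98
State unemployment insurance (employee share): $2,039.40 × 0.0038 = $7.75
Life insurance premium: $140.98
Total deductions = $168.25 + $163.15 + $66.61 + $341.94 + $19.98 + $7.75 + $140.98 = $908.66
Net pay = $2,039.40 − $908.66 = $1,130.74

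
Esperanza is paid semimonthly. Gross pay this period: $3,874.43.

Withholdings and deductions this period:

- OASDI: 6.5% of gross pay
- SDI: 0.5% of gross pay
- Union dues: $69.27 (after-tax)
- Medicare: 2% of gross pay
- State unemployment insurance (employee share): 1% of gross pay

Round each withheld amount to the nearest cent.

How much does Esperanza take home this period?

Medicare: $3,874.43 × 0.02 = $77.49
OASDI: $3,874.43 × 0.065 = $251.84
State unemployment insurance (employee share): $3,874.43 × 0.01 = $38.74
SDI: $3,874.43 × 0.005 = $19.37
Union dues: $69.27
Total deductions = $77.49 + $251.84 + $38.74 + $19.37 + $69.27 = $456.71
Net pay = $3,874.43 − $456.71 = $3,417.72

$3,417.72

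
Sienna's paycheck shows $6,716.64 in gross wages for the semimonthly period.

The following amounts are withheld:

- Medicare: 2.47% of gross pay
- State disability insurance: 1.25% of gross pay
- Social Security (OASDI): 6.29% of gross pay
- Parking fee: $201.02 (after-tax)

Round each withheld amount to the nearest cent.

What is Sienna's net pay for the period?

Social Security (OASDI): $6,716.64 × 0.0629 = $422.48
State disability insurance: $6,716.64 × 0.0125 = $83.96
Medicare: $6,716.64 × 0.0247 = $165.90
Parking fee: $201.02
Total deductions = $422.48 + $83.96 + $165.90 + $201.02 = $873.36
Net pay = $6,716.64 − $873.36 = $5,843.28

$5,843.28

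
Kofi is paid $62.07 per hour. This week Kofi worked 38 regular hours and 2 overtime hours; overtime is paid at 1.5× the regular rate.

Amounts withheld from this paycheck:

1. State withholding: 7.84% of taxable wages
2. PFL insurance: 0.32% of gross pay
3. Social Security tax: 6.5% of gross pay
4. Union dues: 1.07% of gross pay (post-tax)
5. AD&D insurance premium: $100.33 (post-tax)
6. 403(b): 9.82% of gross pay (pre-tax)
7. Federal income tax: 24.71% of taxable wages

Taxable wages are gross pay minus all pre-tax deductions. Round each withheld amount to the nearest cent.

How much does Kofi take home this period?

$1,246.84

Regular pay: 38 × $62.07 = $2,358.66
Overtime pay: 2 × $62.07 × 1.5 = $186.21
Gross pay = $2,358.66 + $186.21 = $2,544.87
403(b): $2,544.87 × 0.0982 = $249.91
Taxable wages = $2,544.87 − $249.91 = $2,294.96
Federal income tax: $2,294.96 × 0.2471 = $567.08
State withholding: $2,294.96 × 0.0784 = $179.92
PFL insurance: $2,544.87 × 0.0032 = $8.14
Social Security tax: $2,544.87 × 0.065 = $165.42
Union dues: $2,544.87 × 0.0107 = $27.23
AD&D insurance premium: $100.33
Total deductions = $249.91 + $567.08 + $179.92 + $8.14 + $165.42 + $27.23 + $100.33 = $1,298.03
Net pay = $2,544.87 − $1,298.03 = $1,246.84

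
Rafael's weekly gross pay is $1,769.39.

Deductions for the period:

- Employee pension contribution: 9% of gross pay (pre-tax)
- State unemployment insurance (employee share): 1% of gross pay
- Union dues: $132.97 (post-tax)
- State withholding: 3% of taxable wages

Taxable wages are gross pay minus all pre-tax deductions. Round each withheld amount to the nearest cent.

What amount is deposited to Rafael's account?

$1,411.18

Employee pension contribution: $1,769.39 × 0.09 = $159.25
Taxable wages = $1,769.39 − $159.25 = $1,610.14
State withholding: $1,610.14 × 0.03 = $48.30
State unemployment insurance (employee share): $1,769.39 × 0.01 = $17.69
Union dues: $132.97
Total deductions = $159.25 + $48.30 + $17.69 + $132.97 = $358.21
Net pay = $1,769.39 − $358.21 = $1,411.18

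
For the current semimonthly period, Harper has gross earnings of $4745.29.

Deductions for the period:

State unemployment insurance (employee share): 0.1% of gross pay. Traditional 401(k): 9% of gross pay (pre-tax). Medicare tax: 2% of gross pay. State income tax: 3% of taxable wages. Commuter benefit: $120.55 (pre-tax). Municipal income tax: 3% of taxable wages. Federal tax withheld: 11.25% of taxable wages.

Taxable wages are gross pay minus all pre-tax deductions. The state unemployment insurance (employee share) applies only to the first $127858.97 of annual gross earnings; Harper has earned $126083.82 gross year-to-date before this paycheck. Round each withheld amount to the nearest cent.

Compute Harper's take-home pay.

Traditional 401(k): $4745.29 × 0.09 = $427.08
Commuter benefit: $120.55
Pre-tax total = $427.08 + $120.55 = $547.63
Taxable wages = $4745.29 − $547.63 = $4197.66
Municipal income tax: $4197.66 × 0.03 = $125.93
State income tax: $4197.66 × 0.03 = $125.93
Federal tax withheld: $4197.66 × 0.1125 = $472.24
Medicare tax: $4745.29 × 0.02 = $94.91
State unemployment insurance (employee share): only $127858.97 − $126083.82 = $1775.15 of this check is subject → $1775.15 × 0.001 = $1.78
Total deductions = $427.08 + $120.55 + $125.93 + $125.93 + $472.24 + $94.91 + $1.78 = $1368.42
Net pay = $4745.29 − $1368.42 = $3376.87

$3376.87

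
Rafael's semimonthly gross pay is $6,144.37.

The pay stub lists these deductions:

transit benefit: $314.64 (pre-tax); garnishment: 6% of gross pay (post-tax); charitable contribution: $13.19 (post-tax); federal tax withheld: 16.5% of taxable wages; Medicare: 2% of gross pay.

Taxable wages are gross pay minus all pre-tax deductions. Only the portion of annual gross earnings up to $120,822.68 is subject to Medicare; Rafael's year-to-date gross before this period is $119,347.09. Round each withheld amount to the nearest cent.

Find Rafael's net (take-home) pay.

Transit benefit: $314.64
Taxable wages = $6,144.37 − $314.64 = $5,829.73
Federal tax withheld: $5,829.73 × 0.165 = $961.91
Medicare: only $120,822.68 − $119,347.09 = $1,475.59 of this check is subject → $1,475.59 × 0.02 = $29.51
Garnishment: $6,144.37 × 0.06 = $368.66
Charitable contribution: $13.19
Total deductions = $314.64 + $961.91 + $29.51 + $368.66 + $13.19 = $1,687.91
Net pay = $6,144.37 − $1,687.91 = $4,456.46

$4,456.46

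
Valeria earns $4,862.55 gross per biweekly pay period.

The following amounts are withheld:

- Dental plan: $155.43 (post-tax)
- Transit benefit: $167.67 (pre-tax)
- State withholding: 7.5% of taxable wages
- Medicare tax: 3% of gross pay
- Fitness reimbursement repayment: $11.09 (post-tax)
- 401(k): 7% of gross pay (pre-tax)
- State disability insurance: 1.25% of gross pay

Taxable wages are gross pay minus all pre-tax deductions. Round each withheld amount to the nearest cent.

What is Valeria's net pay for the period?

401(k): $4,862.55 × 0.07 = $340.38
Transit benefit: $167.67
Pre-tax total = $340.38 + $167.67 = $508.05
Taxable wages = $4,862.55 − $508.05 = $4,354.50
State withholding: $4,354.50 × 0.075 = $326.59
State disability insurance: $4,862.55 × 0.0125 = $60.78
Medicare tax: $4,862.55 × 0.03 = $145.88
Dental plan: $155.43
Fitness reimbursement repayment: $11.09
Total deductions = $340.38 + $167.67 + $326.59 + $60.78 + $145.88 + $155.43 + $11.09 = $1,207.82
Net pay = $4,862.55 − $1,207.82 = $3,654.73

$3,654.73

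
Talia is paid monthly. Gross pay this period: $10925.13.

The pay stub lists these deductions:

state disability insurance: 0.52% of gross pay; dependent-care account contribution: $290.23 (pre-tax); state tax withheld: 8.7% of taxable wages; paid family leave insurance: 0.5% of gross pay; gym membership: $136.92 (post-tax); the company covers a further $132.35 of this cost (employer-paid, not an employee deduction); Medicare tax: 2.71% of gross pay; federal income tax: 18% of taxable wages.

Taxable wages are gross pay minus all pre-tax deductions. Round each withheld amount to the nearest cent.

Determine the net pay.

$7250.95

Dependent-care account contribution: $290.23
Taxable wages = $10925.13 − $290.23 = $10634.90
Federal income tax: $10634.90 × 0.18 = $1914.28
State tax withheld: $10634.90 × 0.087 = $925.24
State disability insurance: $10925.13 × 0.0052 = $56.81
Medicare tax: $10925.13 × 0.0271 = $296.07
Paid family leave insurance: $10925.13 × 0.005 = $54.63
Gym membership: $136.92
(Employer's $132.35 toward gym membership is not withheld from the employee.)
Total deductions = $290.23 + $1914.28 + $925.24 + $56.81 + $296.07 + $54.63 + $136.92 = $3674.18
Net pay = $10925.13 − $3674.18 = $7250.95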